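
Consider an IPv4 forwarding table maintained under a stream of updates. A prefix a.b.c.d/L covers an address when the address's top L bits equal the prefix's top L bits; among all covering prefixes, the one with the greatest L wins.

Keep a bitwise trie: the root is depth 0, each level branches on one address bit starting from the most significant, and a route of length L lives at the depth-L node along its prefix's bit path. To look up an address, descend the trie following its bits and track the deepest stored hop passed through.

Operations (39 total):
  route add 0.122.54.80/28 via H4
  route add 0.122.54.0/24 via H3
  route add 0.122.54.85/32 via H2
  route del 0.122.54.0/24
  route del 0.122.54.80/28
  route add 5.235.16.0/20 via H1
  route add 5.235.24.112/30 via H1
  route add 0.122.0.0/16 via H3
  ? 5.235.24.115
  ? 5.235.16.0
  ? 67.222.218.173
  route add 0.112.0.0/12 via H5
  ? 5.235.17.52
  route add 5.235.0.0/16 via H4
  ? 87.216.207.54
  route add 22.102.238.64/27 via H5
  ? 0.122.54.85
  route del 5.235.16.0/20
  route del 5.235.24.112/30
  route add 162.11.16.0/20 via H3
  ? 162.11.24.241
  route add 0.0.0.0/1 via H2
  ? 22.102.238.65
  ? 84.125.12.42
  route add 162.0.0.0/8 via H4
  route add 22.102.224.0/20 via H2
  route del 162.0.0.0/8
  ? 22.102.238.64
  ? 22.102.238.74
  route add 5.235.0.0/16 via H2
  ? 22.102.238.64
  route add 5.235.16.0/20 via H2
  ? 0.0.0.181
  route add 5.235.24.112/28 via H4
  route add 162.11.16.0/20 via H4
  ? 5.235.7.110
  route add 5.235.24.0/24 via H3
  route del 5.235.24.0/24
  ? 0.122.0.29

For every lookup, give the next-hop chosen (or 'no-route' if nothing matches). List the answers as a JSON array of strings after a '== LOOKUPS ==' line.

Trace:
  add 0.122.54.80/28 -> H4 at depth 28
  add 0.122.54.0/24 -> H3 at depth 24
  add 0.122.54.85/32 -> H2 at depth 32
  - 0.122.54.0/24 clear@24
  - 0.122.54.80/28 clear@28
  add 5.235.16.0/20 -> H1 at depth 20
  add 5.235.24.112/30 -> H1 at depth 30
  add 0.122.0.0/16 -> H3 at depth 16
  ? 5.235.24.115  path d0:-→d1:-→d2:-→d3:-→d4:-→d5:-→d6:-→d7:-→d8:-→d9:-→d10:-→d11:-→d12:-→d13:-→d14:-→d15:-→d16:-→d17:-→d18:-→d19:-→d20:H1→d21:-→d22:-→d23:-→d24:-→d25:-→d26:-→d27:-→d28:-→d29:-→d30:H1  best=H1
  ? 5.235.16.0  path d0:-→d1:-→d2:-→d3:-→d4:-→d5:-→d6:-→d7:-→d8:-→d9:-→d10:-→d11:-→d12:-→d13:-→d14:-→d15:-→d16:-→d17:-→d18:-→d19:-→d20:H1  best=H1
  ? 67.222.218.173  path d0:-→d1:-  best=no-route
  add 0.112.0.0/12 -> H5 at depth 12
  ? 5.235.17.52  path d0:-→d1:-→d2:-→d3:-→d4:-→d5:-→d6:-→d7:-→d8:-→d9:-→d10:-→d11:-→d12:-→d13:-→d14:-→d15:-→d16:-→d17:-→d18:-→d19:-→d20:H1  best=H1
  add 5.235.0.0/16 -> H4 at depth 16
  ? 87.216.207.54  path d0:-→d1:-  best=no-route
  add 22.102.238.64/27 -> H5 at depth 27
  ? 0.122.54.85  path d0:-→d1:-→d2:-→d3:-→d4:-→d5:-→d6:-→d7:-→d8:-→d9:-→d10:-→d11:-→d12:H5→d13:-→d14:-→d15:-→d16:H3→d17:-→d18:-→d19:-→d20:-→d21:-→d22:-→d23:-→d24:-→d25:-→d26:-→d27:-→d28:-→d29:-→d30:-→d31:-→d32:H2  best=H2
  - 5.235.16.0/20 clear@20
  - 5.235.24.112/30 clear@30
  add 162.11.16.0/20 -> H3 at depth 20
  ? 162.11.24.241  path d0:-→d1:-→d2:-→d3:-→d4:-→d5:-→d6:-→d7:-→d8:-→d9:-→d10:-→d11:-→d12:-→d13:-→d14:-→d15:-→d16:-→d17:-→d18:-→d19:-→d20:H3  best=H3
  add 0.0.0.0/1 -> H2 at depth 1
  ? 22.102.238.65  path d0:-→d1:H2→d2:-→d3:-→d4:-→d5:-→d6:-→d7:-→d8:-→d9:-→d10:-→d11:-→d12:-→d13:-→d14:-→d15:-→d16:-→d17:-→d18:-→d19:-→d20:-→d21:-→d22:-→d23:-→d24:-→d25:-→d26:-→d27:H5  best=H5
  ? 84.125.12.42  path d0:-→d1:H2  best=H2
  add 162.0.0.0/8 -> H4 at depth 8
  add 22.102.224.0/20 -> H2 at depth 20
  - 162.0.0.0/8 clear@8
  ? 22.102.238.64  path d0:-→d1:H2→d2:-→d3:-→d4:-→d5:-→d6:-→d7:-→d8:-→d9:-→d10:-→d11:-→d12:-→d13:-→d14:-→d15:-→d16:-→d17:-→d18:-→d19:-→d20:H2→d21:-→d22:-→d23:-→d24:-→d25:-→d26:-→d27:H5  best=H5
  ? 22.102.238.74  path d0:-→d1:H2→d2:-→d3:-→d4:-→d5:-→d6:-→d7:-→d8:-→d9:-→d10:-→d11:-→d12:-→d13:-→d14:-→d15:-→d16:-→d17:-→d18:-→d19:-→d20:H2→d21:-→d22:-→d23:-→d24:-→d25:-→d26:-→d27:H5  best=H5
  add 5.235.0.0/16 -> H2 at depth 16
  ? 22.102.238.64  path d0:-→d1:H2→d2:-→d3:-→d4:-→d5:-→d6:-→d7:-→d8:-→d9:-→d10:-→d11:-→d12:-→d13:-→d14:-→d15:-→d16:-→d17:-→d18:-→d19:-→d20:H2→d21:-→d22:-→d23:-→d24:-→d25:-→d26:-→d27:H5  best=H5
  add 5.235.16.0/20 -> H2 at depth 20
  ? 0.0.0.181  path d0:-→d1:H2→d2:-→d3:-→d4:-→d5:-→d6:-→d7:-→d8:-→d9:-  best=H2
  add 5.235.24.112/28 -> H4 at depth 28
  add 162.11.16.0/20 -> H4 at depth 20
  ? 5.235.7.110  path d0:-→d1:H2→d2:-→d3:-→d4:-→d5:-→d6:-→d7:-→d8:-→d9:-→d10:-→d11:-→d12:-→d13:-→d14:-→d15:-→d16:H2→d17:-→d18:-→d19:-  best=H2
  add 5.235.24.0/24 -> H3 at depth 24
  - 5.235.24.0/24 clear@24
  ? 0.122.0.29  path d0:-→d1:H2→d2:-→d3:-→d4:-→d5:-→d6:-→d7:-→d8:-→d9:-→d10:-→d11:-→d12:H5→d13:-→d14:-→d15:-→d16:H3→d17:-→d18:-  best=H3

== LOOKUPS ==
["H1","H1","no-route","H1","no-route","H2","H3","H5","H2","H5","H5","H5","H2","H2","H3"]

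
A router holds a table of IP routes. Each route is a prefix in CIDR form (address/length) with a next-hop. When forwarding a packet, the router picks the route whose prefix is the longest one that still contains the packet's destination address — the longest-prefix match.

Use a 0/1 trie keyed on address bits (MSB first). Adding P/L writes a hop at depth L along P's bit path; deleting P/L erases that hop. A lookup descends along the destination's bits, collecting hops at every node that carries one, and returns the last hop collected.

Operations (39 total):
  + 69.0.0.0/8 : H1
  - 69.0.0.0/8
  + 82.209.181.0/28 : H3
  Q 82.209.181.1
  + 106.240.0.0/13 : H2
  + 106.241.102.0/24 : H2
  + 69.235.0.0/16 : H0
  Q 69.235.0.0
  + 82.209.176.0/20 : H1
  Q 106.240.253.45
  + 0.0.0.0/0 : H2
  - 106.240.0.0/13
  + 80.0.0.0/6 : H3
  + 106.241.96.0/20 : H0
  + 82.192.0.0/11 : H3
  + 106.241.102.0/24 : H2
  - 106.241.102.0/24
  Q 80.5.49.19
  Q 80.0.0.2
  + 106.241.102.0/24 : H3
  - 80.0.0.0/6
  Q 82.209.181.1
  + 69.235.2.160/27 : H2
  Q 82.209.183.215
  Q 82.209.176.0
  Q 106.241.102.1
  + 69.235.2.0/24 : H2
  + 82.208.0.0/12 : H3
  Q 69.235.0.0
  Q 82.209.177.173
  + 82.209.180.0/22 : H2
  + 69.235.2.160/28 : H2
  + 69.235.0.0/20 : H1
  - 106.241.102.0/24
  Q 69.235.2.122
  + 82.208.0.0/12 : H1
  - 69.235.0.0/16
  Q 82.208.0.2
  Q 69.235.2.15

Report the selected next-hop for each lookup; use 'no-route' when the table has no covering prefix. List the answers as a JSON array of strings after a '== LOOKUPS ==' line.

Process each operation:
  add 69.0.0.0/8 -> H1 at depth 8
  del 69.0.0.0/8 (clear depth 8)
  add 82.209.181.0/28 -> H3 at depth 28
  ? 82.209.181.1  path d0:-→d1:-→d2:-→d3:-→d4:-→d5:-→d6:-→d7:-→d8:-→d9:-→d10:-→d11:-→d12:-→d13:-→d14:-→d15:-→d16:-→d17:-→d18:-→d19:-→d20:-→d21:-→d22:-→d23:-→d24:-→d25:-→d26:-→d27:-→d28:H3  best=H3
  add 106.240.0.0/13 -> H2 at depth 13
  add 106.241.102.0/24 -> H2 at depth 24
  add 69.235.0.0/16 -> H0 at depth 16
  ? 69.235.0.0  path d0:-→d1:-→d2:-→d3:-→d4:-→d5:-→d6:-→d7:-→d8:-→d9:-→d10:-→d11:-→d12:-→d13:-→d14:-→d15:-→d16:H0  best=H0
  add 82.209.176.0/20 -> H1 at depth 20
  ? 106.240.253.45  path d0:-→d1:-→d2:-→d3:-→d4:-→d5:-→d6:-→d7:-→d8:-→d9:-→d10:-→d11:-→d12:-→d13:H2→d14:-→d15:-  best=H2
  add 0.0.0.0/0 -> H2 at depth 0
  del 106.240.0.0/13 (clear depth 13)
  add 80.0.0.0/6 -> H3 at depth 6
  add 106.241.96.0/20 -> H0 at depth 20
  add 82.192.0.0/11 -> H3 at depth 11
  add 106.241.102.0/24 -> H2 at depth 24
  del 106.241.102.0/24 (clear depth 24)
  ? 80.5.49.19  path d0:H2→d1:-→d2:-→d3:-→d4:-→d5:-→d6:H3  best=H3
  ? 80.0.0.2  path d0:H2→d1:-→d2:-→d3:-→d4:-→d5:-→d6:H3  best=H3
  add 106.241.102.0/24 -> H3 at depth 24
  del 80.0.0.0/6 (clear depth 6)
  ? 82.209.181.1  path d0:H2→d1:-→d2:-→d3:-→d4:-→d5:-→d6:-→d7:-→d8:-→d9:-→d10:-→d11:H3→d12:-→d13:-→d14:-→d15:-→d16:-→d17:-→d18:-→d19:-→d20:H1→d21:-→d22:-→d23:-→d24:-→d25:-→d26:-→d27:-→d28:H3  best=H3
  add 69.235.2.160/27 -> H2 at depth 27
  ? 82.209.183.215  path d0:H2→d1:-→d2:-→d3:-→d4:-→d5:-→d6:-→d7:-→d8:-→d9:-→d10:-→d11:H3→d12:-→d13:-→d14:-→d15:-→d16:-→d17:-→d18:-→d19:-→d20:H1→d21:-→d22:-  best=H1
  ? 82.209.176.0  path d0:H2→d1:-→d2:-→d3:-→d4:-→d5:-→d6:-→d7:-→d8:-→d9:-→d10:-→d11:H3→d12:-→d13:-→d14:-→d15:-→d16:-→d17:-→d18:-→d19:-→d20:H1→d21:-  best=H1
  ? 106.241.102.1  path d0:H2→d1:-→d2:-→d3:-→d4:-→d5:-→d6:-→d7:-→d8:-→d9:-→d10:-→d11:-→d12:-→d13:-→d14:-→d15:-→d16:-→d17:-→d18:-→d19:-→d20:H0→d21:-→d22:-→d23:-→d24:H3  best=H3
  add 69.235.2.0/24 -> H2 at depth 24
  add 82.208.0.0/12 -> H3 at depth 12
  ? 69.235.0.0  path d0:H2→d1:-→d2:-→d3:-→d4:-→d5:-→d6:-→d7:-→d8:-→d9:-→d10:-→d11:-→d12:-→d13:-→d14:-→d15:-→d16:H0→d17:-→d18:-→d19:-→d20:-→d21:-→d22:-  best=H0
  ? 82.209.177.173  path d0:H2→d1:-→d2:-→d3:-→d4:-→d5:-→d6:-→d7:-→d8:-→d9:-→d10:-→d11:H3→d12:H3→d13:-→d14:-→d15:-→d16:-→d17:-→d18:-→d19:-→d20:H1→d21:-  best=H1
  add 82.209.180.0/22 -> H2 at depth 22
  add 69.235.2.160/28 -> H2 at depth 28
  add 69.235.0.0/20 -> H1 at depth 20
  del 106.241.102.0/24 (clear depth 24)
  ? 69.235.2.122  path d0:H2→d1:-→d2:-→d3:-→d4:-→d5:-→d6:-→d7:-→d8:-→d9:-→d10:-→d11:-→d12:-→d13:-→d14:-→d15:-→d16:H0→d17:-→d18:-→d19:-→d20:H1→d21:-→d22:-→d23:-→d24:H2  best=H2
  add 82.208.0.0/12 -> H1 at depth 12
  del 69.235.0.0/16 (clear depth 16)
  ? 82.208.0.2  path d0:H2→d1:-→d2:-→d3:-→d4:-→d5:-→d6:-→d7:-→d8:-→d9:-→d10:-→d11:H3→d12:H1→d13:-→d14:-→d15:-  best=H1
  ? 69.235.2.15  path d0:H2→d1:-→d2:-→d3:-→d4:-→d5:-→d6:-→d7:-→d8:-→d9:-→d10:-→d11:-→d12:-→d13:-→d14:-→d15:-→d16:-→d17:-→d18:-→d19:-→d20:H1→d21:-→d22:-→d23:-→d24:H2  best=H2

== LOOKUPS ==
["H3","H0","H2","H3","H3","H3","H1","H1","H3","H0","H1","H2","H1","H2"]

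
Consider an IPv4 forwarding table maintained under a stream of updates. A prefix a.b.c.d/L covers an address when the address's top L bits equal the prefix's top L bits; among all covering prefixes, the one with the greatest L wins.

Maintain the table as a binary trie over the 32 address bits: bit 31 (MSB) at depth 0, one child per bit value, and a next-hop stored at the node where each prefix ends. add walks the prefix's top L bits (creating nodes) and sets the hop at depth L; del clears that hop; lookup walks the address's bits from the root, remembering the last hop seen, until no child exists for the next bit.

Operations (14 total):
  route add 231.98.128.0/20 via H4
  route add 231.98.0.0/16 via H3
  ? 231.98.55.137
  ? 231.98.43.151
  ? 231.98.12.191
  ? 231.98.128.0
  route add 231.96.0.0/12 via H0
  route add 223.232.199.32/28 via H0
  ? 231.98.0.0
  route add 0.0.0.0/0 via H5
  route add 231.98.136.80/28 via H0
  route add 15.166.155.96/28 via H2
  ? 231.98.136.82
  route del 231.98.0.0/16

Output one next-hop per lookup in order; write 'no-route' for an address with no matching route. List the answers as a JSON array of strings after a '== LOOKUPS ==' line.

Trace:
  + 231.98.128.0/20 (H4) depth=20
  + 231.98.0.0/16 (H3) depth=16
  ? 231.98.55.137  path d0:-→d1:-→d2:-→d3:-→d4:-→d5:-→d6:-→d7:-→d8:-→d9:-→d10:-→d11:-→d12:-→d13:-→d14:-→d15:-→d16:H3  best=H3
  ? 231.98.43.151  path d0:-→d1:-→d2:-→d3:-→d4:-→d5:-→d6:-→d7:-→d8:-→d9:-→d10:-→d11:-→d12:-→d13:-→d14:-→d15:-→d16:H3  best=H3
  ? 231.98.12.191  path d0:-→d1:-→d2:-→d3:-→d4:-→d5:-→d6:-→d7:-→d8:-→d9:-→d10:-→d11:-→d12:-→d13:-→d14:-→d15:-→d16:H3  best=H3
  ? 231.98.128.0  path d0:-→d1:-→d2:-→d3:-→d4:-→d5:-→d6:-→d7:-→d8:-→d9:-→d10:-→d11:-→d12:-→d13:-→d14:-→d15:-→d16:H3→d17:-→d18:-→d19:-→d20:H4  best=H4
  + 231.96.0.0/12 (H0) depth=12
  + 223.232.199.32/28 (H0) depth=28
  ? 231.98.0.0  path d0:-→d1:-→d2:-→d3:-→d4:-→d5:-→d6:-→d7:-→d8:-→d9:-→d10:-→d11:-→d12:H0→d13:-→d14:-→d15:-→d16:H3  best=H3
  + 0.0.0.0/0 (H5) depth=0
  + 231.98.136.80/28 (H0) depth=28
  + 15.166.155.96/28 (H2) depth=28
  ? 231.98.136.82  path d0:H5→d1:-→d2:-→d3:-→d4:-→d5:-→d6:-→d7:-→d8:-→d9:-→d10:-→d11:-→d12:H0→d13:-→d14:-→d15:-→d16:H3→d17:-→d18:-→d19:-→d20:H4→d21:-→d22:-→d23:-→d24:-→d25:-→d26:-→d27:-→d28:H0  best=H0
  del 231.98.0.0/16 (clear depth 16)

== LOOKUPS ==
["H3","H3","H3","H4","H3","H0"]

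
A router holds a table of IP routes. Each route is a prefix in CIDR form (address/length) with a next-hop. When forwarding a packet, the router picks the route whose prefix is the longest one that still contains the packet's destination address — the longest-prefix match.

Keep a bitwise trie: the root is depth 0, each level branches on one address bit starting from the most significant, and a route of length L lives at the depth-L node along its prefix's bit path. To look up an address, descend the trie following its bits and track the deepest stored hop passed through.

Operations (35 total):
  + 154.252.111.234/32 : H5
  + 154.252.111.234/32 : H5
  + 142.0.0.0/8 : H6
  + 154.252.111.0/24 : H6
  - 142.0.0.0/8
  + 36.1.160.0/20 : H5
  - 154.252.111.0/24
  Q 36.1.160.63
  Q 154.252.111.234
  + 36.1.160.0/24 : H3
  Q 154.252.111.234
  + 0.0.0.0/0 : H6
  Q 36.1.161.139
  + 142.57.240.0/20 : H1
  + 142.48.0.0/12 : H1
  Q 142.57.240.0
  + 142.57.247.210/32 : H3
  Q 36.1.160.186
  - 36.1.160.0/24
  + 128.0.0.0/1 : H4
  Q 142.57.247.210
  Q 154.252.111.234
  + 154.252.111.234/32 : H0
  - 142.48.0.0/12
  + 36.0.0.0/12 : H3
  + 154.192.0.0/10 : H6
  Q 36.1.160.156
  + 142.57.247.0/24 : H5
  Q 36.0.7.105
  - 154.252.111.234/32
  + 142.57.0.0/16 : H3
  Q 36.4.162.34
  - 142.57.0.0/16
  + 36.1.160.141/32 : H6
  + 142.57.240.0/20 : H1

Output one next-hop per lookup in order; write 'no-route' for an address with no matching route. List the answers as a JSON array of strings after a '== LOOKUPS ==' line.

Trace:
  add 154.252.111.234/32 -> H5 at depth 32
  add 154.252.111.234/32 -> H5 at depth 32
  add 142.0.0.0/8 -> H6 at depth 8
  add 154.252.111.0/24 -> H6 at depth 24
  - 142.0.0.0/8 clear@8
  add 36.1.160.0/20 -> H5 at depth 20
  - 154.252.111.0/24 clear@24
  ? 36.1.160.63  path d0:-→d1:-→d2:-→d3:-→d4:-→d5:-→d6:-→d7:-→d8:-→d9:-→d10:-→d11:-→d12:-→d13:-→d14:-→d15:-→d16:-→d17:-→d18:-→d19:-→d20:H5  best=H5
  ? 154.252.111.234  path d0:-→d1:-→d2:-→d3:-→d4:-→d5:-→d6:-→d7:-→d8:-→d9:-→d10:-→d11:-→d12:-→d13:-→d14:-→d15:-→d16:-→d17:-→d18:-→d19:-→d20:-→d21:-→d22:-→d23:-→d24:-→d25:-→d26:-→d27:-→d28:-→d29:-→d30:-→d31:-→d32:H5  best=H5
  add 36.1.160.0/24 -> H3 at depth 24
  ? 154.252.111.234  path d0:-→d1:-→d2:-→d3:-→d4:-→d5:-→d6:-→d7:-→d8:-→d9:-→d10:-→d11:-→d12:-→d13:-→d14:-→d15:-→d16:-→d17:-→d18:-→d19:-→d20:-→d21:-→d22:-→d23:-→d24:-→d25:-→d26:-→d27:-→d28:-→d29:-→d30:-→d31:-→d32:H5  best=H5
  add 0.0.0.0/0 -> H6 at depth 0
  ? 36.1.161.139  path d0:H6→d1:-→d2:-→d3:-→d4:-→d5:-→d6:-→d7:-→d8:-→d9:-→d10:-→d11:-→d12:-→d13:-→d14:-→d15:-→d16:-→d17:-→d18:-→d19:-→d20:H5→d21:-→d22:-→d23:-  best=H5
  add 142.57.240.0/20 -> H1 at depth 20
  add 142.48.0.0/12 -> H1 at depth 12
  ? 142.57.240.0  path d0:H6→d1:-→d2:-→d3:-→d4:-→d5:-→d6:-→d7:-→d8:-→d9:-→d10:-→d11:-→d12:H1→d13:-→d14:-→d15:-→d16:-→d17:-→d18:-→d19:-→d20:H1  best=H1
  add 142.57.247.210/32 -> H3 at depth 32
  ? 36.1.160.186  path d0:H6→d1:-→d2:-→d3:-→d4:-→d5:-→d6:-→d7:-→d8:-→d9:-→d10:-→d11:-→d12:-→d13:-→d14:-→d15:-→d16:-→d17:-→d18:-→d19:-→d20:H5→d21:-→d22:-→d23:-→d24:H3  best=H3
  - 36.1.160.0/24 clear@24
  add 128.0.0.0/1 -> H4 at depth 1
  ? 142.57.247.210  path d0:H6→d1:H4→d2:-→d3:-→d4:-→d5:-→d6:-→d7:-→d8:-→d9:-→d10:-→d11:-→d12:H1→d13:-→d14:-→d15:-→d16:-→d17:-→d18:-→d19:-→d20:H1→d21:-→d22:-→d23:-→d24:-→d25:-→d26:-→d27:-→d28:-→d29:-→d30:-→d31:-→d32:H3  best=H3
  ? 154.252.111.234  path d0:H6→d1:H4→d2:-→d3:-→d4:-→d5:-→d6:-→d7:-→d8:-→d9:-→d10:-→d11:-→d12:-→d13:-→d14:-→d15:-→d16:-→d17:-→d18:-→d19:-→d20:-→d21:-→d22:-→d23:-→d24:-→d25:-→d26:-→d27:-→d28:-→d29:-→d30:-→d31:-→d32:H5  best=H5
  add 154.252.111.234/32 -> H0 at depth 32
  - 142.48.0.0/12 clear@12
  add 36.0.0.0/12 -> H3 at depth 12
  add 154.192.0.0/10 -> H6 at depth 10
  ? 36.1.160.156  path d0:H6→d1:-→d2:-→d3:-→d4:-→d5:-→d6:-→d7:-→d8:-→d9:-→d10:-→d11:-→d12:H3→d13:-→d14:-→d15:-→d16:-→d17:-→d18:-→d19:-→d20:H5→d21:-→d22:-→d23:-→d24:-  best=H5
  add 142.57.247.0/24 -> H5 at depth 24
  ? 36.0.7.105  path d0:H6→d1:-→d2:-→d3:-→d4:-→d5:-→d6:-→d7:-→d8:-→d9:-→d10:-→d11:-→d12:H3→d13:-→d14:-→d15:-  best=H3
  - 154.252.111.234/32 clear@32
  add 142.57.0.0/16 -> H3 at depth 16
  ? 36.4.162.34  path d0:H6→d1:-→d2:-→d3:-→d4:-→d5:-→d6:-→d7:-→d8:-→d9:-→d10:-→d11:-→d12:H3→d13:-  best=H3
  - 142.57.0.0/16 clear@16
  add 36.1.160.141/32 -> H6 at depth 32
  add 142.57.240.0/20 -> H1 at depth 20

== LOOKUPS ==
["H5","H5","H5","H5","H1","H3","H3","H5","H5","H3","H3"]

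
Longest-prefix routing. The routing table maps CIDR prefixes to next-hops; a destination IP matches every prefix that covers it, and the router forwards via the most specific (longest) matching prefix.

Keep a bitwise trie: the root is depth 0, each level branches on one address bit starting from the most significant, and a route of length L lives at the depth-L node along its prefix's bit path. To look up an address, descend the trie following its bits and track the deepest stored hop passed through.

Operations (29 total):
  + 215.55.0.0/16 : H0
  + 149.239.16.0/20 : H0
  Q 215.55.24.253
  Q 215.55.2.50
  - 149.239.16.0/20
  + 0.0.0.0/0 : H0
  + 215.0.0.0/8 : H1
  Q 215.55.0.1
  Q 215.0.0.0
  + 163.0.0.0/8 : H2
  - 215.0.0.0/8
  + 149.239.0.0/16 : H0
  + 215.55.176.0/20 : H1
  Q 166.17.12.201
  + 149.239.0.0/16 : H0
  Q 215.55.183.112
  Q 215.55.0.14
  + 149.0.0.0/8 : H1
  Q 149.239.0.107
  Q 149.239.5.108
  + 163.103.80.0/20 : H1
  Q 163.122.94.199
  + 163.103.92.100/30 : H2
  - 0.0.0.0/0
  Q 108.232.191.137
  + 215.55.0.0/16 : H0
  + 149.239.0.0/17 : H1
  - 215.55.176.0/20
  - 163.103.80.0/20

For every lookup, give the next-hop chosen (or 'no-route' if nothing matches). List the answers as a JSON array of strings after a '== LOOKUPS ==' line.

Process each operation:
  add 215.55.0.0/16 -> H0 at depth 16
  add 149.239.16.0/20 -> H0 at depth 20
  Q 215.55.24.253: descend 1101011100110111 ; hops seen [H0] ; pick H0
  Q 215.55.2.50: descend 1101011100110111 ; hops seen [H0] ; pick H0
  del 149.239.16.0/20 (clear depth 20)
  add 0.0.0.0/0 -> H0 at depth 0
  add 215.0.0.0/8 -> H1 at depth 8
  Q 215.55.0.1: descend 1101011100110111 ; hops seen [H0,H1,H0] ; pick H0
  Q 215.0.0.0: descend 1101011100 ; hops seen [H0,H1] ; pick H1
  add 163.0.0.0/8 -> H2 at depth 8
  del 215.0.0.0/8 (clear depth 8)
  add 149.239.0.0/16 -> H0 at depth 16
  add 215.55.176.0/20 -> H1 at depth 20
  Q 166.17.12.201: descend 10100 ; hops seen [H0] ; pick H0
  add 149.239.0.0/16 -> H0 at depth 16
  Q 215.55.183.112: descend 11010111001101111011 ; hops seen [H0,H0,H1] ; pick H1
  Q 215.55.0.14: descend 1101011100110111 ; hops seen [H0,H0] ; pick H0
  add 149.0.0.0/8 -> H1 at depth 8
  Q 149.239.0.107: descend 1001010111101111000 ; hops seen [H0,H1,H0] ; pick H0
  Q 149.239.5.108: descend 1001010111101111000 ; hops seen [H0,H1,H0] ; pick H0
  add 163.103.80.0/20 -> H1 at depth 20
  Q 163.122.94.199: descend 10100011011 ; hops seen [H0,H2] ; pick H2
  add 163.103.92.100/30 -> H2 at depth 30
  del 0.0.0.0/0 (clear depth 0)
  Q 108.232.191.137: descend ε ; hops seen [∅] ; pick no-route
  add 215.55.0.0/16 -> H0 at depth 16
  add 149.239.0.0/17 -> H1 at depth 17
  del 215.55.176.0/20 (clear depth 20)
  del 163.103.80.0/20 (clear depth 20)

== LOOKUPS ==
["H0","H0","H0","H1","H0","H1","H0","H0","H0","H2","no-route"]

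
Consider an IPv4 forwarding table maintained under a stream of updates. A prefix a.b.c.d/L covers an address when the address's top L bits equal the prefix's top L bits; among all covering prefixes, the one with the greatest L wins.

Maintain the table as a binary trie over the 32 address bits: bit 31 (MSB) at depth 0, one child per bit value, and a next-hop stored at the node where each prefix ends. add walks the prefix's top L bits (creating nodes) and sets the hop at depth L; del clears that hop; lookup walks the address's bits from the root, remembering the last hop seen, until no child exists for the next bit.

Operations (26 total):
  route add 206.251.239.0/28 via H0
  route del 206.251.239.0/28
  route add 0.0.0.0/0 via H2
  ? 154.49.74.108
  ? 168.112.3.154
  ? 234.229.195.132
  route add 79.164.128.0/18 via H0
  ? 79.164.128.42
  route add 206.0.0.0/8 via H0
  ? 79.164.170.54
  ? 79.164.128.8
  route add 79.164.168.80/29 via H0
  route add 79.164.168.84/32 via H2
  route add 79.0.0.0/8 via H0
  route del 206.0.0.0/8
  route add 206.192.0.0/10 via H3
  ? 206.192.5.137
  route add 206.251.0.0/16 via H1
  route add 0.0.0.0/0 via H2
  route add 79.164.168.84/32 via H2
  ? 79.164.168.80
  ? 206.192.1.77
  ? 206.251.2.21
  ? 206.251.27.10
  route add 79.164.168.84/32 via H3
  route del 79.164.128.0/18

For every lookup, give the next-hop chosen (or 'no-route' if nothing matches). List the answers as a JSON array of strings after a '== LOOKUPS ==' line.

Process each operation:
  + 206.251.239.0/28 (H0) depth=28
  del 206.251.239.0/28 (clear depth 28)
  + 0.0.0.0/0 (H2) depth=0
  ? 154.49.74.108  path d0:H2→d1:-  best=H2
  ? 168.112.3.154  path d0:H2→d1:-  best=H2
  ? 234.229.195.132  path d0:H2→d1:-→d2:-  best=H2
  + 79.164.128.0/18 (H0) depth=18
  ? 79.164.128.42  path d0:H2→d1:-→d2:-→d3:-→d4:-→d5:-→d6:-→d7:-→d8:-→d9:-→d10:-→d11:-→d12:-→d13:-→d14:-→d15:-→d16:-→d17:-→d18:H0  best=H0
  + 206.0.0.0/8 (H0) depth=8
  ? 79.164.170.54  path d0:H2→d1:-→d2:-→d3:-→d4:-→d5:-→d6:-→d7:-→d8:-→d9:-→d10:-→d11:-→d12:-→d13:-→d14:-→d15:-→d16:-→d17:-→d18:H0  best=H0
  ? 79.164.128.8  path d0:H2→d1:-→d2:-→d3:-→d4:-→d5:-→d6:-→d7:-→d8:-→d9:-→d10:-→d11:-→d12:-→d13:-→d14:-→d15:-→d16:-→d17:-→d18:H0  best=H0
  + 79.164.168.80/29 (H0) depth=29
  + 79.164.168.84/32 (H2) depth=32
  + 79.0.0.0/8 (H0) depth=8
  del 206.0.0.0/8 (clear depth 8)
  + 206.192.0.0/10 (H3) depth=10
  ? 206.192.5.137  path d0:H2→d1:-→d2:-→d3:-→d4:-→d5:-→d6:-→d7:-→d8:-→d9:-→d10:H3  best=H3
  + 206.251.0.0/16 (H1) depth=16
  + 0.0.0.0/0 (H2) depth=0
  + 79.164.168.84/32 (H2) depth=32
  ? 79.164.168.80  path d0:H2→d1:-→d2:-→d3:-→d4:-→d5:-→d6:-→d7:-→d8:H0→d9:-→d10:-→d11:-→d12:-→d13:-→d14:-→d15:-→d16:-→d17:-→d18:H0→d19:-→d20:-→d21:-→d22:-→d23:-→d24:-→d25:-→d26:-→d27:-→d28:-→d29:H0  best=H0
  ? 206.192.1.77  path d0:H2→d1:-→d2:-→d3:-→d4:-→d5:-→d6:-→d7:-→d8:-→d9:-→d10:H3  best=H3
  ? 206.251.2.21  path d0:H2→d1:-→d2:-→d3:-→d4:-→d5:-→d6:-→d7:-→d8:-→d9:-→d10:H3→d11:-→d12:-→d13:-→d14:-→d15:-→d16:H1  best=H1
  ? 206.251.27.10  path d0:H2→d1:-→d2:-→d3:-→d4:-→d5:-→d6:-→d7:-→d8:-→d9:-→d10:H3→d11:-→d12:-→d13:-→d14:-→d15:-→d16:H1  best=H1
  + 79.164.168.84/32 (H3) depth=32
  del 79.164.128.0/18 (clear depth 18)

== LOOKUPS ==
["H2","H2","H2","H0","H0","H0","H3","H0","H3","H1","H1"]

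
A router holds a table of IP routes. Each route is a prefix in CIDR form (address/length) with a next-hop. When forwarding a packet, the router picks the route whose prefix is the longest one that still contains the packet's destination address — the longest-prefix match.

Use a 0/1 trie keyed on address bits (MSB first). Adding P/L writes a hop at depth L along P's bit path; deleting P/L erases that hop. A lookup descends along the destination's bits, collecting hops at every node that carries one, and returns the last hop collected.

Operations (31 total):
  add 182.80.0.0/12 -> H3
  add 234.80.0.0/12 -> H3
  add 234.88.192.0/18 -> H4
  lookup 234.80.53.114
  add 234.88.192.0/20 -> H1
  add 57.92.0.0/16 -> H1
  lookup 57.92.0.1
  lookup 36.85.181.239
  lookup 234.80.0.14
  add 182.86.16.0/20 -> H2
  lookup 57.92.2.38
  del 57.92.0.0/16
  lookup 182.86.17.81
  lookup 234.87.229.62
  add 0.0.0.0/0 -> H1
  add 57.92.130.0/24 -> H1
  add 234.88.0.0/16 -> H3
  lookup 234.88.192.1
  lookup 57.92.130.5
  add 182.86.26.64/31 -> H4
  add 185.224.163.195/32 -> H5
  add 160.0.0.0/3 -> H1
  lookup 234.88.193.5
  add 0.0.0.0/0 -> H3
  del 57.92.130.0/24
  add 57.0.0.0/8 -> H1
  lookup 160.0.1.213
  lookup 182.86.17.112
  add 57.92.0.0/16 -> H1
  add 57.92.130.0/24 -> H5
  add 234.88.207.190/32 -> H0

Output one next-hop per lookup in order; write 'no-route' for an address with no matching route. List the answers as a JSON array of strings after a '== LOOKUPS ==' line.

Apply in order:
  + 182.80.0.0/12 (H3) depth=12
  + 234.80.0.0/12 (H3) depth=12
  + 234.88.192.0/18 (H4) depth=18
  Q 234.80.53.114: descend 111010100101 ; hops seen [H3] ; pick H3
  + 234.88.192.0/20 (H1) depth=20
  + 57.92.0.0/16 (H1) depth=16
  Q 57.92.0.1: descend 0011100101011100 ; hops seen [H1] ; pick H1
  Q 36.85.181.239: descend 001 ; hops seen [∅] ; pick no-route
  Q 234.80.0.14: descend 111010100101 ; hops seen [H3] ; pick H3
  + 182.86.16.0/20 (H2) depth=20
  Q 57.92.2.38: descend 0011100101011100 ; hops seen [H1] ; pick H1
  - 57.92.0.0/16 clear@16
  Q 182.86.17.81: descend 10110110010101100001 ; hops seen [H3,H2] ; pick H2
  Q 234.87.229.62: descend 111010100101 ; hops seen [H3] ; pick H3
  + 0.0.0.0/0 (H1) depth=0
  + 57.92.130.0/24 (H1) depth=24
  + 234.88.0.0/16 (H3) depth=16
  Q 234.88.192.1: descend 11101010010110001100 ; hops seen [H1,H3,H3,H4,H1] ; pick H1
  Q 57.92.130.5: descend 001110010101110010000010 ; hops seen [H1,H1] ; pick H1
  + 182.86.26.64/31 (H4) depth=31
  + 185.224.163.195/32 (H5) depth=32
  + 160.0.0.0/3 (H1) depth=3
  Q 234.88.193.5: descend 11101010010110001100 ; hops seen [H1,H3,H3,H4,H1] ; pick H1
  + 0.0.0.0/0 (H3) depth=0
  - 57.92.130.0/24 clear@24
  + 57.0.0.0/8 (H1) depth=8
  Q 160.0.1.213: descend 101 ; hops seen [H3,H1] ; pick H1
  Q 182.86.17.112: descend 10110110010101100001 ; hops seen [H3,H1,H3,H2] ; pick H2
  + 57.92.0.0/16 (H1) depth=16
  + 57.92.130.0/24 (H5) depth=24
  + 234.88.207.190/32 (H0) depth=32

== LOOKUPS ==
["H3","H1","no-route","H3","H1","H2","H3","H1","H1","H1","H1","H2"]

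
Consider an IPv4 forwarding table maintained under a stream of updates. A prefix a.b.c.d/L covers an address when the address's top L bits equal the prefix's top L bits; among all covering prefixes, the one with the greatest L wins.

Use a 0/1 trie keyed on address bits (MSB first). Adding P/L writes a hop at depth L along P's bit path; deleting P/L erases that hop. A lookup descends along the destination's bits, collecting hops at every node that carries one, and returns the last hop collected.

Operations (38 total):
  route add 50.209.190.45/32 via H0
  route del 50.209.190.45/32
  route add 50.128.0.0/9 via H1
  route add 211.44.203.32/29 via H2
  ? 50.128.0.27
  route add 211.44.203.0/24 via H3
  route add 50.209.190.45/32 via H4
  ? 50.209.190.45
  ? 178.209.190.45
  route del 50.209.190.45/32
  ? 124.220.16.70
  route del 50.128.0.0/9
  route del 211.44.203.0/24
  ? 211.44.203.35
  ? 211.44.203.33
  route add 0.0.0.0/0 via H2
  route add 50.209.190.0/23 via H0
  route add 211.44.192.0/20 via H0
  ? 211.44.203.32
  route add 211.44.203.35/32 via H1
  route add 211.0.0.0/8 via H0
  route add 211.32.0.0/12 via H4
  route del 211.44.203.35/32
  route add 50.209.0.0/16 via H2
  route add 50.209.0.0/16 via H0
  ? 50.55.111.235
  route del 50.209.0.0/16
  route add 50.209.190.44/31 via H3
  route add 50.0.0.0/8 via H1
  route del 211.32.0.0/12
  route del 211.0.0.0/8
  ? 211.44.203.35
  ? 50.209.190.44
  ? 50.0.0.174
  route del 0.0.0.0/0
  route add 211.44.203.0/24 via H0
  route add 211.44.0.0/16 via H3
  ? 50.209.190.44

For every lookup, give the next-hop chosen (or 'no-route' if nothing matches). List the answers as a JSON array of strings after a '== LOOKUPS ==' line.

Apply in order:
  add 50.209.190.45/32 -> H0 at depth 32
  del 50.209.190.45/32 (clear depth 32)
  add 50.128.0.0/9 -> H1 at depth 9
  add 211.44.203.32/29 -> H2 at depth 29
  lookup 50.128.0.27: bits 001100101 walk d0:-→d1:-→d2:-→d3:-→d4:-→d5:-→d6:-→d7:-→d8:-→d9:H1 -> H1
  add 211.44.203.0/24 -> H3 at depth 24
  add 50.209.190.45/32 -> H4 at depth 32
  lookup 50.209.190.45: bits 00110010110100011011111000101101 walk d0:-→d1:-→d2:-→d3:-→d4:-→d5:-→d6:-→d7:-→d8:-→d9:H1→d10:-→d11:-→d12:-→d13:-→d14:-→d15:-→d16:-→d17:-→d18:-→d19:-→d20:-→d21:-→d22:-→d23:-→d24:-→d25:-→d26:-→d27:-→d28:-→d29:-→d30:-→d31:-→d32:H4 -> H4
  lookup 178.209.190.45: bits 1 walk d0:-→d1:- -> no-route
  del 50.209.190.45/32 (clear depth 32)
  lookup 124.220.16.70: bits 0 walk d0:-→d1:- -> no-route
  del 50.128.0.0/9 (clear depth 9)
  del 211.44.203.0/24 (clear depth 24)
  lookup 211.44.203.35: bits 11010011001011001100101100100 walk d0:-→d1:-→d2:-→d3:-→d4:-→d5:-→d6:-→d7:-→d8:-→d9:-→d10:-→d11:-→d12:-→d13:-→d14:-→d15:-→d16:-→d17:-→d18:-→d19:-→d20:-→d21:-→d22:-→d23:-→d24:-→d25:-→d26:-→d27:-→d28:-→d29:H2 -> H2
  lookup 211.44.203.33: bits 11010011001011001100101100100 walk d0:-→d1:-→d2:-→d3:-→d4:-→d5:-→d6:-→d7:-→d8:-→d9:-→d10:-→d11:-→d12:-→d13:-→d14:-→d15:-→d16:-→d17:-→d18:-→d19:-→d20:-→d21:-→d22:-→d23:-→d24:-→d25:-→d26:-→d27:-→d28:-→d29:H2 -> H2
  add 0.0.0.0/0 -> H2 at depth 0
  add 50.209.190.0/23 -> H0 at depth 23
  add 211.44.192.0/20 -> H0 at depth 20
  lookup 211.44.203.32: bits 11010011001011001100101100100 walk d0:H2→d1:-→d2:-→d3:-→d4:-→d5:-→d6:-→d7:-→d8:-→d9:-→d10:-→d11:-→d12:-→d13:-→d14:-→d15:-→d16:-→d17:-→d18:-→d19:-→d20:H0→d21:-→d22:-→d23:-→d24:-→d25:-→d26:-→d27:-→d28:-→d29:H2 -> H2
  add 211.44.203.35/32 -> H1 at depth 32
  add 211.0.0.0/8 -> H0 at depth 8
  add 211.32.0.0/12 -> H4 at depth 12
  del 211.44.203.35/32 (clear depth 32)
  add 50.209.0.0/16 -> H2 at depth 16
  add 50.209.0.0/16 -> H0 at depth 16
  lookup 50.55.111.235: bits 00110010 walk d0:H2→d1:-→d2:-→d3:-→d4:-→d5:-→d6:-→d7:-→d8:- -> H2
  del 50.209.0.0/16 (clear depth 16)
  add 50.209.190.44/31 -> H3 at depth 31
  add 50.0.0.0/8 -> H1 at depth 8
  del 211.32.0.0/12 (clear depth 12)
  del 211.0.0.0/8 (clear depth 8)
  lookup 211.44.203.35: bits 11010011001011001100101100100011 walk d0:H2→d1:-→d2:-→d3:-→d4:-→d5:-→d6:-→d7:-→d8:-→d9:-→d10:-→d11:-→d12:-→d13:-→d14:-→d15:-→d16:-→d17:-→d18:-→d19:-→d20:H0→d21:-→d22:-→d23:-→d24:-→d25:-→d26:-→d27:-→d28:-→d29:H2→d30:-→d31:-→d32:- -> H2
  lookup 50.209.190.44: bits 0011001011010001101111100010110 walk d0:H2→d1:-→d2:-→d3:-→d4:-→d5:-→d6:-→d7:-→d8:H1→d9:-→d10:-→d11:-→d12:-→d13:-→d14:-→d15:-→d16:-→d17:-→d18:-→d19:-→d20:-→d21:-→d22:-→d23:H0→d24:-→d25:-→d26:-→d27:-→d28:-→d29:-→d30:-→d31:H3 -> H3
  lookup 50.0.0.174: bits 00110010 walk d0:H2→d1:-→d2:-→d3:-→d4:-→d5:-→d6:-→d7:-→d8:H1 -> H1
  del 0.0.0.0/0 (clear depth 0)
  add 211.44.203.0/24 -> H0 at depth 24
  add 211.44.0.0/16 -> H3 at depth 16
  lookup 50.209.190.44: bits 0011001011010001101111100010110 walk d0:-→d1:-→d2:-→d3:-→d4:-→d5:-→d6:-→d7:-→d8:H1→d9:-→d10:-→d11:-→d12:-→d13:-→d14:-→d15:-→d16:-→d17:-→d18:-→d19:-→d20:-→d21:-→d22:-→d23:H0→d24:-→d25:-→d26:-→d27:-→d28:-→d29:-→d30:-→d31:H3 -> H3

== LOOKUPS ==
["H1","H4","no-route","no-route","H2","H2","H2","H2","H2","H3","H1","H3"]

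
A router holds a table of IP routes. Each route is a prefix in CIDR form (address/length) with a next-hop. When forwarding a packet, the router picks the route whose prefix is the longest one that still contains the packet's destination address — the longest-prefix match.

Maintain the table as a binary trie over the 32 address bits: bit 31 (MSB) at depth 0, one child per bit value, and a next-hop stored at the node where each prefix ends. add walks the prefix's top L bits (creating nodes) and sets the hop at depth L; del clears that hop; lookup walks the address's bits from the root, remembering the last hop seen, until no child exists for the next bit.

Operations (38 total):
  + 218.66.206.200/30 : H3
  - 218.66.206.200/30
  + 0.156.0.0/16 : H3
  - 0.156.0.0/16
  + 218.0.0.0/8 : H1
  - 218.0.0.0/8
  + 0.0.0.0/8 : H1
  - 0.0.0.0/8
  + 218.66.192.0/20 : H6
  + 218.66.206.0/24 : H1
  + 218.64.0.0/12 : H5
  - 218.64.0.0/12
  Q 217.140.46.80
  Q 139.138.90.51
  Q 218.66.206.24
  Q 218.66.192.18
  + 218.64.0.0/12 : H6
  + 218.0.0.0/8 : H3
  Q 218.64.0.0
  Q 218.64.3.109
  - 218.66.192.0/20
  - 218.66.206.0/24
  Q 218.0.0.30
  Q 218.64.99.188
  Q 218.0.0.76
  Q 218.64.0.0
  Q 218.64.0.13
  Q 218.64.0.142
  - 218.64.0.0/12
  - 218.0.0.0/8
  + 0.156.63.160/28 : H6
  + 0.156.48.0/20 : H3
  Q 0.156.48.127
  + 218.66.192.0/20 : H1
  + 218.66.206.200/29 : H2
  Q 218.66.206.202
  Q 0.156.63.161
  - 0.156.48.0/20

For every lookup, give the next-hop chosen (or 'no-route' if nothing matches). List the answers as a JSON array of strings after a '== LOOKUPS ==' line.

Apply in order:
  + 218.66.206.200/30 (H3) depth=30
  del 218.66.206.200/30 (clear depth 30)
  + 0.156.0.0/16 (H3) depth=16
  del 0.156.0.0/16 (clear depth 16)
  + 218.0.0.0/8 (H1) depth=8
  del 218.0.0.0/8 (clear depth 8)
  + 0.0.0.0/8 (H1) depth=8
  del 0.0.0.0/8 (clear depth 8)
  + 218.66.192.0/20 (H6) depth=20
  + 218.66.206.0/24 (H1) depth=24
  + 218.64.0.0/12 (H5) depth=12
  del 218.64.0.0/12 (clear depth 12)
  ? 217.140.46.80  path d0:-→d1:-→d2:-→d3:-→d4:-→d5:-→d6:-  best=no-route
  ? 139.138.90.51  path d0:-→d1:-  best=no-route
  ? 218.66.206.24  path d0:-→d1:-→d2:-→d3:-→d4:-→d5:-→d6:-→d7:-→d8:-→d9:-→d10:-→d11:-→d12:-→d13:-→d14:-→d15:-→d16:-→d17:-→d18:-→d19:-→d20:H6→d21:-→d22:-→d23:-→d24:H1  best=H1
  ? 218.66.192.18  path d0:-→d1:-→d2:-→d3:-→d4:-→d5:-→d6:-→d7:-→d8:-→d9:-→d10:-→d11:-→d12:-→d13:-→d14:-→d15:-→d16:-→d17:-→d18:-→d19:-→d20:H6  best=H6
  + 218.64.0.0/12 (H6) depth=12
  + 218.0.0.0/8 (H3) depth=8
  ? 218.64.0.0  path d0:-→d1:-→d2:-→d3:-→d4:-→d5:-→d6:-→d7:-→d8:H3→d9:-→d10:-→d11:-→d12:H6→d13:-→d14:-  best=H6
  ? 218.64.3.109  path d0:-→d1:-→d2:-→d3:-→d4:-→d5:-→d6:-→d7:-→d8:H3→d9:-→d10:-→d11:-→d12:H6→d13:-→d14:-  best=H6
  del 218.66.192.0/20 (clear depth 20)
  del 218.66.206.0/24 (clear depth 24)
  ? 218.0.0.30  path d0:-→d1:-→d2:-→d3:-→d4:-→d5:-→d6:-→d7:-→d8:H3→d9:-  best=H3
  ? 218.64.99.188  path d0:-→d1:-→d2:-→d3:-→d4:-→d5:-→d6:-→d7:-→d8:H3→d9:-→d10:-→d11:-→d12:H6→d13:-→d14:-  best=H6
  ? 218.0.0.76  path d0:-→d1:-→d2:-→d3:-→d4:-→d5:-→d6:-→d7:-→d8:H3→d9:-  best=H3
  ? 218.64.0.0  path d0:-→d1:-→d2:-→d3:-→d4:-→d5:-→d6:-→d7:-→d8:H3→d9:-→d10:-→d11:-→d12:H6→d13:-→d14:-  best=H6
  ? 218.64.0.13  path d0:-→d1:-→d2:-→d3:-→d4:-→d5:-→d6:-→d7:-→d8:H3→d9:-→d10:-→d11:-→d12:H6→d13:-→d14:-  best=H6
  ? 218.64.0.142  path d0:-→d1:-→d2:-→d3:-→d4:-→d5:-→d6:-→d7:-→d8:H3→d9:-→d10:-→d11:-→d12:H6→d13:-→d14:-  best=H6
  del 218.64.0.0/12 (clear depth 12)
  del 218.0.0.0/8 (clear depth 8)
  + 0.156.63.160/28 (H6) depth=28
  + 0.156.48.0/20 (H3) depth=20
  ? 0.156.48.127  path d0:-→d1:-→d2:-→d3:-→d4:-→d5:-→d6:-→d7:-→d8:-→d9:-→d10:-→d11:-→d12:-→d13:-→d14:-→d15:-→d16:-→d17:-→d18:-→d19:-→d20:H3  best=H3
  + 218.66.192.0/20 (H1) depth=20
  + 218.66.206.200/29 (H2) depth=29
  ? 218.66.206.202  path d0:-→d1:-→d2:-→d3:-→d4:-→d5:-→d6:-→d7:-→d8:-→d9:-→d10:-→d11:-→d12:-→d13:-→d14:-→d15:-→d16:-→d17:-→d18:-→d19:-→d20:H1→d21:-→d22:-→d23:-→d24:-→d25:-→d26:-→d27:-→d28:-→d29:H2→d30:-  best=H2
  ? 0.156.63.161  path d0:-→d1:-→d2:-→d3:-→d4:-→d5:-→d6:-→d7:-→d8:-→d9:-→d10:-→d11:-→d12:-→d13:-→d14:-→d15:-→d16:-→d17:-→d18:-→d19:-→d20:H3→d21:-→d22:-→d23:-→d24:-→d25:-→d26:-→d27:-→d28:H6  best=H6
  del 0.156.48.0/20 (clear depth 20)

== LOOKUPS ==
["no-route","no-route","H1","H6","H6","H6","H3","H6","H3","H6","H6","H6","H3","H2","H6"]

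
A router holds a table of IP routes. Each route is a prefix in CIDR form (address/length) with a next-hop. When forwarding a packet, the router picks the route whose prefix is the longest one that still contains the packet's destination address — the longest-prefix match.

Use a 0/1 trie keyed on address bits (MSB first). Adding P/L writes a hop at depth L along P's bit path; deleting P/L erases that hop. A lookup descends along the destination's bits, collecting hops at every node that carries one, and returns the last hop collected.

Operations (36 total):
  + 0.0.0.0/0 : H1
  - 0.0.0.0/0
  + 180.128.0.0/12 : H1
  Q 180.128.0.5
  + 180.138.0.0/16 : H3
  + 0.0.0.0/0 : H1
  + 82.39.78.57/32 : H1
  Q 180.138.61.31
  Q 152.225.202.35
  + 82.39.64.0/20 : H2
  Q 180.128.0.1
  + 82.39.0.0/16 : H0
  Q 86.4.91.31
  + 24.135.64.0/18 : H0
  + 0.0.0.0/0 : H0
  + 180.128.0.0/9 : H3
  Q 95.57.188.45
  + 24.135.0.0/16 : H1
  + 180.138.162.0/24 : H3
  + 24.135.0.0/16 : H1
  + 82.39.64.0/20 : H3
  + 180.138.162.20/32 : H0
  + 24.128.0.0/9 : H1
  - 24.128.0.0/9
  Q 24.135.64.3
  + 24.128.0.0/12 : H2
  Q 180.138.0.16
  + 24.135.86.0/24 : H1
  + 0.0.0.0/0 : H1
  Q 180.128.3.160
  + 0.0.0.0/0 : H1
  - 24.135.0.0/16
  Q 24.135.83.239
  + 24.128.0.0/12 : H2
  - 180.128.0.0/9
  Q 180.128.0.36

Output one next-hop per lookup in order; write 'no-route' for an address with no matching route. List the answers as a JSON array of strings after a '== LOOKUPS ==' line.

Apply in order:
  + 0.0.0.0/0 (H1) depth=0
  - 0.0.0.0/0 clear@0
  + 180.128.0.0/12 (H1) depth=12
  Q 180.128.0.5: descend 101101001000 ; hops seen [H1] ; pick H1
  + 180.138.0.0/16 (H3) depth=16
  + 0.0.0.0/0 (H1) depth=0
  + 82.39.78.57/32 (H1) depth=32
  Q 180.138.61.31: descend 1011010010001010 ; hops seen [H1,H1,H3] ; pick H3
  Q 152.225.202.35: descend 10 ; hops seen [H1] ; pick H1
  + 82.39.64.0/20 (H2) depth=20
  Q 180.128.0.1: descend 101101001000 ; hops seen [H1,H1] ; pick H1
  + 82.39.0.0/16 (H0) depth=16
  Q 86.4.91.31: descend 01010 ; hops seen [H1] ; pick H1
  + 24.135.64.0/18 (H0) depth=18
  + 0.0.0.0/0 (H0) depth=0
  + 180.128.0.0/9 (H3) depth=9
  Q 95.57.188.45: descend 0101 ; hops seen [H0] ; pick H0
  + 24.135.0.0/16 (H1) depth=16
  + 180.138.162.0/24 (H3) depth=24
  + 24.135.0.0/16 (H1) depth=16
  + 82.39.64.0/20 (H3) depth=20
  + 180.138.162.20/32 (H0) depth=32
  + 24.128.0.0/9 (H1) depth=9
  - 24.128.0.0/9 clear@9
  Q 24.135.64.3: descend 000110001000011101 ; hops seen [H0,H1,H0] ; pick H0
  + 24.128.0.0/12 (H2) depth=12
  Q 180.138.0.16: descend 1011010010001010 ; hops seen [H0,H3,H1,H3] ; pick H3
  + 24.135.86.0/24 (H1) depth=24
  + 0.0.0.0/0 (H1) depth=0
  Q 180.128.3.160: descend 101101001000 ; hops seen [H1,H3,H1] ; pick H1
  + 0.0.0.0/0 (H1) depth=0
  - 24.135.0.0/16 clear@16
  Q 24.135.83.239: descend 000110001000011101010 ; hops seen [H1,H2,H0] ; pick H0
  + 24.128.0.0/12 (H2) depth=12
  - 180.128.0.0/9 clear@9
  Q 180.128.0.36: descend 101101001000 ; hops seen [H1,H1] ; pick H1

== LOOKUPS ==
["H1","H3","H1","H1","H1","H0","H0","H3","H1","H0","H1"]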